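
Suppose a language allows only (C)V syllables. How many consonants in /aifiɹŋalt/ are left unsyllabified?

Under (C)V, the unsyllabifiable consonants are /ɹ/, /l/, /t/ (no codas are permitted; onsets are limited to one consonant).

3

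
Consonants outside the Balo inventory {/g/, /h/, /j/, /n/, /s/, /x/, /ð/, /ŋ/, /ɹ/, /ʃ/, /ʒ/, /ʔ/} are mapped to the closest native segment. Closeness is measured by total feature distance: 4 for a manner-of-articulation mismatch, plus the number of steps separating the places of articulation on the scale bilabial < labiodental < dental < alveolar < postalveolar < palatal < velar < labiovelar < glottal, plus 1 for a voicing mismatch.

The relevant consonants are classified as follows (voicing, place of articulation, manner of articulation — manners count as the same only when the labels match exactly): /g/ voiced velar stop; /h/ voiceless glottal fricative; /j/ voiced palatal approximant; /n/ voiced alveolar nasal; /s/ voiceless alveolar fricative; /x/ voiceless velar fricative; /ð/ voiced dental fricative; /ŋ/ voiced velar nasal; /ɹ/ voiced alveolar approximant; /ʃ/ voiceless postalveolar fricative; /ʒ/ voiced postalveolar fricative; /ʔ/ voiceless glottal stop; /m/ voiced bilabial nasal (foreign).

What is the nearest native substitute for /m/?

/n/ is closest: same manner (nasal), place distance 3 (bilabial→alveolar), same voicing; total 3. Next closest is /ð/ at distance 6.

n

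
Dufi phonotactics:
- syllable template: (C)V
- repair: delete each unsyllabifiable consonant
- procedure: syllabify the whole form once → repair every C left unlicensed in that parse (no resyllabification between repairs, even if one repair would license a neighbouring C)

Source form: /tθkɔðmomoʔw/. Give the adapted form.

kɔmomo

Syllabifying with onset maximization leaves /t/, /θ/, /ð/, /ʔ/, /w/ stranded (no codas are permitted; onsets are limited to one consonant).
Deletion applies to /t/, /θ/, /ð/, /ʔ/, /w/.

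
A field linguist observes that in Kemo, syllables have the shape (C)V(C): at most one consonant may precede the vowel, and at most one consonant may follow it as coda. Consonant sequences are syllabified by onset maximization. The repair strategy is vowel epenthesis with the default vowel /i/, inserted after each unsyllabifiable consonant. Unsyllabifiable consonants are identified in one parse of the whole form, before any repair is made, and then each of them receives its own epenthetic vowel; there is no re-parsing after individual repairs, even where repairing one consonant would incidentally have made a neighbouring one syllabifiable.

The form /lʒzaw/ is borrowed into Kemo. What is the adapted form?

liʒizaw

The consonants /l/, /ʒ/ cannot be parsed into a legal (C)V(C) syllable (at most one coda consonant is licensed; onsets are limited to one consonant).
Inserting the epenthetic vowel yields /l/ → /li/, /ʒ/ → /ʒi/.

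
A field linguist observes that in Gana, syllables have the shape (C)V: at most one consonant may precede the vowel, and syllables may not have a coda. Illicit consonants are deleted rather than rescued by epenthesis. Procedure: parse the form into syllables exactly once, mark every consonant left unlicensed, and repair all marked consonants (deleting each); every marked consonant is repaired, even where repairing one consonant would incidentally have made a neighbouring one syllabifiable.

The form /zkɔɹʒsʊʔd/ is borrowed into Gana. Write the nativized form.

kɔsʊ

Syllabifying with onset maximization leaves /z/, /ɹ/, /ʒ/, /ʔ/, /d/ stranded (no codas are permitted; onsets are limited to one consonant).
Deleting the stranded consonants removes /z/, /ɹ/, /ʒ/, /ʔ/, /d/.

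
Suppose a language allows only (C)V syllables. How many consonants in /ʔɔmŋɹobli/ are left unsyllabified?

The consonants /m/, /ŋ/, /b/ cannot be parsed into a legal (C)V syllable (no codas are permitted; onsets are limited to one consonant).

3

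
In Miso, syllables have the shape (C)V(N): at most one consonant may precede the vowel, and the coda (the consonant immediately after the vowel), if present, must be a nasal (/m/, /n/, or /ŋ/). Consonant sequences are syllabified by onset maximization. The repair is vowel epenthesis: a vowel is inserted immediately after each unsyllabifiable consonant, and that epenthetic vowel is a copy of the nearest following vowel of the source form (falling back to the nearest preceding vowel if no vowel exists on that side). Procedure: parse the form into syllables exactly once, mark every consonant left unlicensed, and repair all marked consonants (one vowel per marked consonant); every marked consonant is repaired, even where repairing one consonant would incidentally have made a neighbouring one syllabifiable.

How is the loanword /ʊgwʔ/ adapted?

Syllabifying with onset maximization leaves /g/, /w/, /ʔ/ stranded (only a nasal (/m/, /n/, or /ŋ/) is licensed in coda position; onsets are limited to one consonant).
Each unlicensed consonant becomes the onset of a new syllable: /g/ → /gʊ/, /w/ → /wʊ/, /ʔ/ → /ʔʊ/.

ʊgʊwʊʔʊ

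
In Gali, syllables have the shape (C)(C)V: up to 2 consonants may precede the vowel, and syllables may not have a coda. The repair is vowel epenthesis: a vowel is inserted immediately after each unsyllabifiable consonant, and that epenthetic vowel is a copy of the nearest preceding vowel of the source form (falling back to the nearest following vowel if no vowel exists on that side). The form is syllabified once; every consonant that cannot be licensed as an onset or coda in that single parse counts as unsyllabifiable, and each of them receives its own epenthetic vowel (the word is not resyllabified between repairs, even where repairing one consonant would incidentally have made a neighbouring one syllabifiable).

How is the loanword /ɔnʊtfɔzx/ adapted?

ɔnʊtfɔzɔxɔ

Syllabifying with onset maximization leaves /z/, /x/ stranded (no codas are permitted; onsets may contain at most 2 consonants).
Each unlicensed consonant becomes the onset of a new syllable: /z/ → /zɔ/, /x/ → /xɔ/.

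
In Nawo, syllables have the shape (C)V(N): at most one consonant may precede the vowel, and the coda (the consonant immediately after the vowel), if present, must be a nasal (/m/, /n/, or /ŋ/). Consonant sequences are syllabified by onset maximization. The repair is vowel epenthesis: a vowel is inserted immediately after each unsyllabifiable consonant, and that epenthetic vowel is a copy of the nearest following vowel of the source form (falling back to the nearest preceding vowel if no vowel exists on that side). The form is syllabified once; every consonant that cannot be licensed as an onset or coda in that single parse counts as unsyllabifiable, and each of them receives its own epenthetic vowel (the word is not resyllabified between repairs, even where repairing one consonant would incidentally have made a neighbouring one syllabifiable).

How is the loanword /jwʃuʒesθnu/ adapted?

Under (C)V(N), the unsyllabifiable consonants are /j/, /w/, /s/, /θ/ (only a nasal (/m/, /n/, or /ŋ/) is licensed in coda position; onsets are limited to one consonant).
Epenthesis after each stranded consonant: /j/ → /ju/, /w/ → /wu/, /s/ → /su/, /θ/ → /θu/.

juwuʃuʒesuθunu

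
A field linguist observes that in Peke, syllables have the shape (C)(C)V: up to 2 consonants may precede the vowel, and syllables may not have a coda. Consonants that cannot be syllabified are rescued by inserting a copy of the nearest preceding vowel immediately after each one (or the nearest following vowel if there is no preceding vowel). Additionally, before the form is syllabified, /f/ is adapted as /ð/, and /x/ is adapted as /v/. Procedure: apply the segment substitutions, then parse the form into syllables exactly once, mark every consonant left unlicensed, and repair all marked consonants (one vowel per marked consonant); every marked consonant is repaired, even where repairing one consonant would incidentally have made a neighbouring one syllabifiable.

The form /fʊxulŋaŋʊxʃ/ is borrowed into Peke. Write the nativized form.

ðʊvulŋaŋʊvʊʃʊ

Substitution: /f/ → /ð/, /x/ → /v/, giving /ðʊvulŋaŋʊvʃ/.
The consonants /v/, /ʃ/ cannot be parsed into a legal (C)(C)V syllable (no codas are permitted; onsets may contain at most 2 consonants).
Inserting the epenthetic vowel yields /v/ → /vʊ/, /ʃ/ → /ʃʊ/.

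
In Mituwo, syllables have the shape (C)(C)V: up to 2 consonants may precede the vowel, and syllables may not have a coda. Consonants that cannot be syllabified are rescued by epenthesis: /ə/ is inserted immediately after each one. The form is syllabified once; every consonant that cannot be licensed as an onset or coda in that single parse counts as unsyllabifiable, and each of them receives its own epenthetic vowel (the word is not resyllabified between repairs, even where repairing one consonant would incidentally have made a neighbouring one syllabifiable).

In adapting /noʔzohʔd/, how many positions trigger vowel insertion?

3

The unsyllabifiable consonants are /h/, /ʔ/, /d/; each receives one epenthetic vowel.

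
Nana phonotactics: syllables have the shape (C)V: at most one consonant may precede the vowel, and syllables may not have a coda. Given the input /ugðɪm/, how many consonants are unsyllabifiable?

The consonants /g/, /m/ cannot be parsed into a legal (C)V syllable (no codas are permitted; onsets are limited to one consonant).

2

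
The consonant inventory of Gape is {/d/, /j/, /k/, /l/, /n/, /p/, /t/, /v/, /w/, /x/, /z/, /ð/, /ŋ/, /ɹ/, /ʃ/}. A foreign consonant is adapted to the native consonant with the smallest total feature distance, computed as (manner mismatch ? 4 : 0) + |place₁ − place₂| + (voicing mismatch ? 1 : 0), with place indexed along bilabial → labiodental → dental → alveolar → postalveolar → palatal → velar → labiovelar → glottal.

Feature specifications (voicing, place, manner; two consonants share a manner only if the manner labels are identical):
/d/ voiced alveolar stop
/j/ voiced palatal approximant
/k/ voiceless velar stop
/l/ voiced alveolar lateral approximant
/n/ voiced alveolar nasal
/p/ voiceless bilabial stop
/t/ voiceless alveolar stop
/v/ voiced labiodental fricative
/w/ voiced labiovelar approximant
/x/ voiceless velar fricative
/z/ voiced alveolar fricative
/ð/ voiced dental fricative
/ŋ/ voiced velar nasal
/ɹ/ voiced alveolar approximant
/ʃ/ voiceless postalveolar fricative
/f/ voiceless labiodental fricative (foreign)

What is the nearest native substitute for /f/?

/v/ is closest: same manner (fricative), place distance 0 (labiodental→labiodental), voicing differs (+1); total 1. Next closest is /ð/ at distance 2.

v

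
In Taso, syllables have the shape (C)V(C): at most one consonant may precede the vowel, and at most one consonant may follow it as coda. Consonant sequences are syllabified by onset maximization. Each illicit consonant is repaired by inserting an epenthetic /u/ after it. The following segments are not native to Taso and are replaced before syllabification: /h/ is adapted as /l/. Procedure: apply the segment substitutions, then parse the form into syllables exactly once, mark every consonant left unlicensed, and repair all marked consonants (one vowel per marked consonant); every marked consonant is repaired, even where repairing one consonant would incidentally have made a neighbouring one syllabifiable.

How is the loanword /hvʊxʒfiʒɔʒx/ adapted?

luvʊxʒufiʒɔʒxu

Substitution: /h/ → /l/, giving /lvʊxʒfiʒɔʒx/.
Syllabifying with onset maximization leaves /l/, /ʒ/, /x/ stranded (at most one coda consonant is licensed; onsets are limited to one consonant).
Each unlicensed consonant becomes the onset of a new syllable: /l/ → /lu/, /ʒ/ → /ʒu/, /x/ → /xu/.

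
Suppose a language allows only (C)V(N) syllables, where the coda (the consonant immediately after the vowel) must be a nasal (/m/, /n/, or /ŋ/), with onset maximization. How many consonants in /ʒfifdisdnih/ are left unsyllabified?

The consonants /ʒ/, /f/, /s/, /d/, /h/ cannot be parsed into a legal (C)V(N) syllable (only a nasal (/m/, /n/, or /ŋ/) is licensed in coda position; onsets are limited to one consonant).

5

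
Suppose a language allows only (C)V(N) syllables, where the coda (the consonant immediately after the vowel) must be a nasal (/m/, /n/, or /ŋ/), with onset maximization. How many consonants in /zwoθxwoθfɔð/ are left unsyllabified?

The consonants /z/, /θ/, /x/, /θ/, /ð/ cannot be parsed into a legal (C)V(N) syllable (only a nasal (/m/, /n/, or /ŋ/) is licensed in coda position; onsets are limited to one consonant).

5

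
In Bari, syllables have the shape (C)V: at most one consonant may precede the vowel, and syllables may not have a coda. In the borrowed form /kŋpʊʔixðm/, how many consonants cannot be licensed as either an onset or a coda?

5

The consonants /k/, /ŋ/, /x/, /ð/, /m/ cannot be parsed into a legal (C)V syllable (no codas are permitted; onsets are limited to one consonant).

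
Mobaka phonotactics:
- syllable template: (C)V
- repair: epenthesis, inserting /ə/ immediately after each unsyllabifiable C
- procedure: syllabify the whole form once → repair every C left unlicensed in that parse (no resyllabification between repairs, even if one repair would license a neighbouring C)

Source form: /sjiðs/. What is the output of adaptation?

səjiðəsə

Under (C)V, the unsyllabifiable consonants are /s/, /ð/, /s/ (no codas are permitted; onsets are limited to one consonant).
Inserting the epenthetic vowel yields /s/ → /sə/, /ð/ → /ðə/, /s/ → /sə/.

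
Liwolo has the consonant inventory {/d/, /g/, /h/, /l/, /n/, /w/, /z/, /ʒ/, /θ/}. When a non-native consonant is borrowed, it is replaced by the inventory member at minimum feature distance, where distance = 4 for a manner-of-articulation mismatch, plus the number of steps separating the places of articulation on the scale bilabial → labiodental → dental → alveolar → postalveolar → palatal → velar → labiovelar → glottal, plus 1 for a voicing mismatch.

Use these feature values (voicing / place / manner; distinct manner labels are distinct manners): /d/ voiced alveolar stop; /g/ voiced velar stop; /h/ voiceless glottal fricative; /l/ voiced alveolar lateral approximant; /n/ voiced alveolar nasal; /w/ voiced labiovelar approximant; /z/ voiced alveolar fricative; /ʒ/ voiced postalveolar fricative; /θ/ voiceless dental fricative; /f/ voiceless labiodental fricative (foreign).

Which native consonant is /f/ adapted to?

/θ/ is closest: same manner (fricative), place distance 1 (labiodental→dental), same voicing; total 1. Next closest is /z/ at distance 3.

θ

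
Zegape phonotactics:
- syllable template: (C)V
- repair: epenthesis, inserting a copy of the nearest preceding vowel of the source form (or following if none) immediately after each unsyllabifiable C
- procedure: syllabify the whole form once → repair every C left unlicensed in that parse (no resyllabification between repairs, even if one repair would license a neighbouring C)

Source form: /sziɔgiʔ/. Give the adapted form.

siziɔgiʔi

Syllabifying with onset maximization leaves /s/, /ʔ/ stranded (no codas are permitted; onsets are limited to one consonant).
Epenthesis after each stranded consonant: /s/ → /si/, /ʔ/ → /ʔi/.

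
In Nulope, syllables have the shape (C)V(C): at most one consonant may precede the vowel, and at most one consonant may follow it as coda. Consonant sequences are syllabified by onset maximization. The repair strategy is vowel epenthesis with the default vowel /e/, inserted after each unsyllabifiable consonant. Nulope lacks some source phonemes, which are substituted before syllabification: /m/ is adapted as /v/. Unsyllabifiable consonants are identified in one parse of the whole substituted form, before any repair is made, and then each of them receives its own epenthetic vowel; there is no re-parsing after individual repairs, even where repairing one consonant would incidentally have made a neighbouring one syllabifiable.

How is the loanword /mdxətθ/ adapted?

Substitution: /m/ → /v/, giving /vdxətθ/.
Syllabifying with onset maximization leaves /v/, /d/, /θ/ stranded (at most one coda consonant is licensed; onsets are limited to one consonant).
Each unlicensed consonant becomes the onset of a new syllable: /v/ → /ve/, /d/ → /de/, /θ/ → /θe/.

vedexətθe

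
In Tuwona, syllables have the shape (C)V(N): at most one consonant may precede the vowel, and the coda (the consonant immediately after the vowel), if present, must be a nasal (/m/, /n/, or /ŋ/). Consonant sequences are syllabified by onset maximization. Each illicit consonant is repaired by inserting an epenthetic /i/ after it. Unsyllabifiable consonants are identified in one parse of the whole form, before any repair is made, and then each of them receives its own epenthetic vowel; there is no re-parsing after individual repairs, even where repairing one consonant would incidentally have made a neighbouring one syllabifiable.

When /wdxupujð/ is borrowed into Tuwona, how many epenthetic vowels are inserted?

The unsyllabifiable consonants are /w/, /d/, /j/, /ð/; each receives one epenthetic vowel.

4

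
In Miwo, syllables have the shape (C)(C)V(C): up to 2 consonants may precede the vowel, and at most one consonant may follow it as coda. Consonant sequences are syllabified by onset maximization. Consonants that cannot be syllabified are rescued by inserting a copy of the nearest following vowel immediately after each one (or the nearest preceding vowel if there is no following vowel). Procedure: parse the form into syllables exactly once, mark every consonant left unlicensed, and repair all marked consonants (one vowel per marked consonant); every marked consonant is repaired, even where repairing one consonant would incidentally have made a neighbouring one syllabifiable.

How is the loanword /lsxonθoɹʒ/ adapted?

The consonants /l/, /ʒ/ cannot be parsed into a legal (C)(C)V(C) syllable (at most one coda consonant is licensed; onsets may contain at most 2 consonants).
Inserting the epenthetic vowel yields /l/ → /lo/, /ʒ/ → /ʒo/.

losxonθoɹʒo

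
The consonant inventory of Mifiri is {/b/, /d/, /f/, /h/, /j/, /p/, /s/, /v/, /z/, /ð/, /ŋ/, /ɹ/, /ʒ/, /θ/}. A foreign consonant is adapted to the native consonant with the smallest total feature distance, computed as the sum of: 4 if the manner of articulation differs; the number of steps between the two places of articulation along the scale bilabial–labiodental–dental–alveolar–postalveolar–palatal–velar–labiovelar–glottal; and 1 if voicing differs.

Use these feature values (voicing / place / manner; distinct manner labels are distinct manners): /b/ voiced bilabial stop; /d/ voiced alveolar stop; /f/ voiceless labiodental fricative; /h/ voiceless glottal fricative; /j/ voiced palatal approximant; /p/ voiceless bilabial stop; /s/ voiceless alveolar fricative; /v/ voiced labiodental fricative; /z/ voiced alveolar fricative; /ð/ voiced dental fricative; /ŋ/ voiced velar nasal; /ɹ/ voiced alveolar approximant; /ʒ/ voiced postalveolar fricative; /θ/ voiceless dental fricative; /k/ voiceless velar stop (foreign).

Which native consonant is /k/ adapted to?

/d/ is closest: same manner (stop), place distance 3 (velar→alveolar), voicing differs (+1); total 4. Next closest is /ŋ/ at distance 5.

d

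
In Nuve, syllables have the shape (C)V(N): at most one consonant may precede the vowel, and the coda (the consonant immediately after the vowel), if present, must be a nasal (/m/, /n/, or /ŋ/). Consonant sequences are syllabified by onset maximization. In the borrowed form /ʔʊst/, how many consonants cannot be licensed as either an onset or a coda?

Syllabifying with onset maximization leaves /s/, /t/ stranded (only a nasal (/m/, /n/, or /ŋ/) is licensed in coda position; onsets are limited to one consonant).

2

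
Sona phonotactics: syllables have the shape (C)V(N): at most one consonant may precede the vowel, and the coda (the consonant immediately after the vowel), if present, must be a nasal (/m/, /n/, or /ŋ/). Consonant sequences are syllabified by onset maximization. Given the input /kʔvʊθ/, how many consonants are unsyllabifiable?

Syllabifying with onset maximization leaves /k/, /ʔ/, /θ/ stranded (only a nasal (/m/, /n/, or /ŋ/) is licensed in coda position; onsets are limited to one consonant).

3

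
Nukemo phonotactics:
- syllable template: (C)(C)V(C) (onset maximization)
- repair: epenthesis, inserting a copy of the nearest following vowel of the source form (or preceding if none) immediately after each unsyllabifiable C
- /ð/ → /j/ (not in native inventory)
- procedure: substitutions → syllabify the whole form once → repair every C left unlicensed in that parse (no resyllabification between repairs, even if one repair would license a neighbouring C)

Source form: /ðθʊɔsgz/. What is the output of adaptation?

Substitution: /ð/ → /j/, giving /jθʊɔsgz/.
Under (C)(C)V(C), the unsyllabifiable consonants are /g/, /z/ (at most one coda consonant is licensed; onsets may contain at most 2 consonants).
Epenthesis after each stranded consonant: /g/ → /gɔ/, /z/ → /zɔ/.

jθʊɔsgɔzɔ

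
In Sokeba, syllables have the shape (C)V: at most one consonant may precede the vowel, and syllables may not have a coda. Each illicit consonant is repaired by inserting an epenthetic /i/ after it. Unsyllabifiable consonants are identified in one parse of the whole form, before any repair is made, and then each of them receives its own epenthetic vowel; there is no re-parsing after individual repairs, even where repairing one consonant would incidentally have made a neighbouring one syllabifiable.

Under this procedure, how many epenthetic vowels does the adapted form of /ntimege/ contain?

1

The unsyllabifiable consonants are /n/; each receives one epenthetic vowel.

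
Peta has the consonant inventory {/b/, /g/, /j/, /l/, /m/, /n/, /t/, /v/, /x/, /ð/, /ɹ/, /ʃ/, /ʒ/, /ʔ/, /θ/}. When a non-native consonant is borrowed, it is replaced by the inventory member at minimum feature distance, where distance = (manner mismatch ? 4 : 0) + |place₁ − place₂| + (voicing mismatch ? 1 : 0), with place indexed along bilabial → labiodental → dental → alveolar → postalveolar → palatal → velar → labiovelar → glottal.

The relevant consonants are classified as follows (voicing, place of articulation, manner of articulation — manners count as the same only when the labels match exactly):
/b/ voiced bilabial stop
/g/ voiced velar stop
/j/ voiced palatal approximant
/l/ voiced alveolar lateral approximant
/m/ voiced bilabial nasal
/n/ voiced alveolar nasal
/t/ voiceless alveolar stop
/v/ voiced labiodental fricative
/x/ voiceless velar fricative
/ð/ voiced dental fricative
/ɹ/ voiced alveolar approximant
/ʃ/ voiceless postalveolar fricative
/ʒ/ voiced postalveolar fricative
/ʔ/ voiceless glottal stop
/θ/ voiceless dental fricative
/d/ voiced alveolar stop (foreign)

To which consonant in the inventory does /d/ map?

/t/ is closest: same manner (stop), place distance 0 (alveolar→alveolar), voicing differs (+1); total 1. Next closest is /b/ at distance 3.

t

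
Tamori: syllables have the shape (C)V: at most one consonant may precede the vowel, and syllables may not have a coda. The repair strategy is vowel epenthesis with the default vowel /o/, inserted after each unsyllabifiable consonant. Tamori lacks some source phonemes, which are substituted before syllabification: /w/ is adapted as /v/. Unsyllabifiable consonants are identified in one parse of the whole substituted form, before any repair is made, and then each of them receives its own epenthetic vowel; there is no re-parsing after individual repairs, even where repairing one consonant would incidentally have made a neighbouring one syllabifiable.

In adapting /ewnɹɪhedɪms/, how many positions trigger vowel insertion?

4

After substitution the input is /evnɹɪhedɪms/.
The unsyllabifiable consonants are /v/, /n/, /m/, /s/; each receives one epenthetic vowel.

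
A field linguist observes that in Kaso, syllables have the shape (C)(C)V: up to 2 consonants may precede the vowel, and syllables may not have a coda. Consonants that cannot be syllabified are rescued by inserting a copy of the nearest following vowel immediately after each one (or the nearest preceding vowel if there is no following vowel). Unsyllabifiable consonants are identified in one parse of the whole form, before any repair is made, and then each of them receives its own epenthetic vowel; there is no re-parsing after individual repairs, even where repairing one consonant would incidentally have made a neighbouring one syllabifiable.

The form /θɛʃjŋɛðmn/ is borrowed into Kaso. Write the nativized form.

θɛʃɛjŋɛðɛmɛnɛ

The consonants /ʃ/, /ð/, /m/, /n/ cannot be parsed into a legal (C)(C)V syllable (no codas are permitted; onsets may contain at most 2 consonants).
Epenthesis after each stranded consonant: /ʃ/ → /ʃɛ/, /ð/ → /ðɛ/, /m/ → /mɛ/, /n/ → /nɛ/.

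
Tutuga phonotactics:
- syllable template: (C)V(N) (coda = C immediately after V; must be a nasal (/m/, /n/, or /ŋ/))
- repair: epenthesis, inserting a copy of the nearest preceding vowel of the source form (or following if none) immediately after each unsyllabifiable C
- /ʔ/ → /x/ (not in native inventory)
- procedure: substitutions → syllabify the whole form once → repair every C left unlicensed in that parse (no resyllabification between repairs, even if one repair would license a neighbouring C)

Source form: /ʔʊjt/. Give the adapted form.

xʊjʊtʊ

Substitution: /ʔ/ → /x/, giving /xʊjt/.
Syllabifying with onset maximization leaves /j/, /t/ stranded (only a nasal (/m/, /n/, or /ŋ/) is licensed in coda position; onsets are limited to one consonant).
Epenthesis after each stranded consonant: /j/ → /jʊ/, /t/ → /tʊ/.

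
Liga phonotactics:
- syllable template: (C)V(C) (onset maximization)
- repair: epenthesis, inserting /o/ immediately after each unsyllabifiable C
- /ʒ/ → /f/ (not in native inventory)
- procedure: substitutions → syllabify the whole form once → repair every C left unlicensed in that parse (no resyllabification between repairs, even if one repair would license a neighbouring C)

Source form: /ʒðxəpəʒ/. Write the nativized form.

foðoxəpəf

Substitution: /ʒ/ → /f/, giving /fðxəpəf/.
Syllabifying with onset maximization leaves /f/, /ð/ stranded (at most one coda consonant is licensed; onsets are limited to one consonant).
Inserting the epenthetic vowel yields /f/ → /fo/, /ð/ → /ðo/.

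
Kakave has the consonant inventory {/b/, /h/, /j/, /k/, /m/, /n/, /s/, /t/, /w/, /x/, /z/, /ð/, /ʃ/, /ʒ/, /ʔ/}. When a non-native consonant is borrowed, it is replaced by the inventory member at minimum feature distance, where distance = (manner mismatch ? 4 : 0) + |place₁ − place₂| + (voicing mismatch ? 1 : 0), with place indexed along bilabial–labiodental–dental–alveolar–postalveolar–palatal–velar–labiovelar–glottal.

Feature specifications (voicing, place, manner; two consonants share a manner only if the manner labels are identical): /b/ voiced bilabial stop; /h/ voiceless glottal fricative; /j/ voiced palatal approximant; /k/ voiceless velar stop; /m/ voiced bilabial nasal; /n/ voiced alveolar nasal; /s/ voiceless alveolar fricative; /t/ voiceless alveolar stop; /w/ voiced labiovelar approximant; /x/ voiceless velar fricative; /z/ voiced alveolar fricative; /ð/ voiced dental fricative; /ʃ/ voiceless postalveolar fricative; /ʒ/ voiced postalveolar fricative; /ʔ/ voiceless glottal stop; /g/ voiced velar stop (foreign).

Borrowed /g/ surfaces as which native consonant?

k

/k/ is closest: same manner (stop), place distance 0 (velar→velar), voicing differs (+1); total 1. Next closest is /ʔ/ at distance 3.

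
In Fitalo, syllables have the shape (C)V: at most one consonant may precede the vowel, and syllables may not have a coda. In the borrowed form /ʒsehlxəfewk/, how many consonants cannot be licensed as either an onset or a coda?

Under (C)V, the unsyllabifiable consonants are /ʒ/, /h/, /l/, /w/, /k/ (no codas are permitted; onsets are limited to one consonant).

5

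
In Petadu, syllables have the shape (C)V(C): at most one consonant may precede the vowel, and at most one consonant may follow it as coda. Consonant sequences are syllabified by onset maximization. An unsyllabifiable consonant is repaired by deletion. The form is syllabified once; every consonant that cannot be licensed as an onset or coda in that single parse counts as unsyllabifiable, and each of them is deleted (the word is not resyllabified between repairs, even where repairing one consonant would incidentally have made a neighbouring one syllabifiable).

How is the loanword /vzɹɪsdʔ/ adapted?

The consonants /v/, /z/, /d/, /ʔ/ cannot be parsed into a legal (C)V(C) syllable (at most one coda consonant is licensed; onsets are limited to one consonant).
Deletion applies to /v/, /z/, /d/, /ʔ/.

ɹɪs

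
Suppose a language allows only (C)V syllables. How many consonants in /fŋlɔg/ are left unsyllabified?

Under (C)V, the unsyllabifiable consonants are /f/, /ŋ/, /g/ (no codas are permitted; onsets are limited to one consonant).

3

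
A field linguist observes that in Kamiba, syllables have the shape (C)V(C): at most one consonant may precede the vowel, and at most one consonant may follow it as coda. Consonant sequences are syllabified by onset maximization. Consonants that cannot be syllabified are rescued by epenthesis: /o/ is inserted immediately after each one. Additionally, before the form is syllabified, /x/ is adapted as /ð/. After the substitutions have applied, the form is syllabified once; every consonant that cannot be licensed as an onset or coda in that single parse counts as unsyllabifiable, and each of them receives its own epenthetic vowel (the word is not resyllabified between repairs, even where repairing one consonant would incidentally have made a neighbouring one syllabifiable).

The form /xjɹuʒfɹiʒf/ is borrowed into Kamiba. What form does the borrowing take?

ðojoɹuʒfoɹiʒfo

Substitution: /x/ → /ð/, giving /ðjɹuʒfɹiʒf/.
Syllabifying with onset maximization leaves /ð/, /j/, /f/, /f/ stranded (at most one coda consonant is licensed; onsets are limited to one consonant).
Epenthesis after each stranded consonant: /ð/ → /ðo/, /j/ → /jo/, /f/ → /fo/, /f/ → /fo/.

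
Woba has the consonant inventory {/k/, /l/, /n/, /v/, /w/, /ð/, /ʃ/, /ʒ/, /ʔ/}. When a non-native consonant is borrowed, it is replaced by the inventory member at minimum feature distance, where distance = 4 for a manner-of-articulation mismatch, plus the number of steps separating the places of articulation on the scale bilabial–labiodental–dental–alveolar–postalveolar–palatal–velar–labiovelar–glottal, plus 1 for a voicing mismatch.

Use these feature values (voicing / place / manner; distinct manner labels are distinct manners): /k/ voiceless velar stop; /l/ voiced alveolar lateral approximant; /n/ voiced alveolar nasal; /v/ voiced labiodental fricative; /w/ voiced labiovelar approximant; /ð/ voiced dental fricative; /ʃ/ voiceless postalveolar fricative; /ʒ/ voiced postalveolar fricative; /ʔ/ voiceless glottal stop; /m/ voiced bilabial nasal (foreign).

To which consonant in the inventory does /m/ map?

/n/ is closest: same manner (nasal), place distance 3 (bilabial→alveolar), same voicing; total 3. Next closest is /v/ at distance 5.

n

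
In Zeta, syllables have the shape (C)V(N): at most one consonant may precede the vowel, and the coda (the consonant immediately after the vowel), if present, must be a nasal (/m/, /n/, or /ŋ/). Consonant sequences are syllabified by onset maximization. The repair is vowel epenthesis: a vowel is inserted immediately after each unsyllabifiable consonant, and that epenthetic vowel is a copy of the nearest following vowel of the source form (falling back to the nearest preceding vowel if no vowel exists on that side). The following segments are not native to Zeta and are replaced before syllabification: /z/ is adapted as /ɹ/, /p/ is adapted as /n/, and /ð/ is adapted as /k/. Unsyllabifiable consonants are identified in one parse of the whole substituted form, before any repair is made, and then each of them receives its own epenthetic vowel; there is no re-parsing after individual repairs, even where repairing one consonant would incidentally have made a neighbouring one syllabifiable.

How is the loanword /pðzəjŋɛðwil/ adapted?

Substitution: /p/ → /n/, /ð/ → /k/, /z/ → /ɹ/, giving /nkɹəjŋɛkwil/.
The consonants /n/, /k/, /j/, /k/, /l/ cannot be parsed into a legal (C)V(N) syllable (only a nasal (/m/, /n/, or /ŋ/) is licensed in coda position; onsets are limited to one consonant).
Inserting the epenthetic vowel yields /n/ → /nə/, /k/ → /kə/, /j/ → /jɛ/, /k/ → /ki/, /l/ → /li/.

nəkəɹəjɛŋɛkiwili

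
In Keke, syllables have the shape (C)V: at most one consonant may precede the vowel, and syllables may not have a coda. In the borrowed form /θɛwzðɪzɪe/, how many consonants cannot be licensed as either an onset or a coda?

2

Under (C)V, the unsyllabifiable consonants are /w/, /z/ (no codas are permitted; onsets are limited to one consonant).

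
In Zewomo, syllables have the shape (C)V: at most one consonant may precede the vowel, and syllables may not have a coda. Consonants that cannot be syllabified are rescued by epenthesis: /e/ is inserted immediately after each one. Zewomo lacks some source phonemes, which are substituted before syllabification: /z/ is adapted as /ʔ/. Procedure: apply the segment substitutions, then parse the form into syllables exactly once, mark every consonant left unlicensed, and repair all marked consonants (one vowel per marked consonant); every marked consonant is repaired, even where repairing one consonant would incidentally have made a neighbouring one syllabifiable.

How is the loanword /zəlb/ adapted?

ʔəlebe

Substitution: /z/ → /ʔ/, giving /ʔəlb/.
Syllabifying with onset maximization leaves /l/, /b/ stranded (no codas are permitted; onsets are limited to one consonant).
Inserting the epenthetic vowel yields /l/ → /le/, /b/ → /be/.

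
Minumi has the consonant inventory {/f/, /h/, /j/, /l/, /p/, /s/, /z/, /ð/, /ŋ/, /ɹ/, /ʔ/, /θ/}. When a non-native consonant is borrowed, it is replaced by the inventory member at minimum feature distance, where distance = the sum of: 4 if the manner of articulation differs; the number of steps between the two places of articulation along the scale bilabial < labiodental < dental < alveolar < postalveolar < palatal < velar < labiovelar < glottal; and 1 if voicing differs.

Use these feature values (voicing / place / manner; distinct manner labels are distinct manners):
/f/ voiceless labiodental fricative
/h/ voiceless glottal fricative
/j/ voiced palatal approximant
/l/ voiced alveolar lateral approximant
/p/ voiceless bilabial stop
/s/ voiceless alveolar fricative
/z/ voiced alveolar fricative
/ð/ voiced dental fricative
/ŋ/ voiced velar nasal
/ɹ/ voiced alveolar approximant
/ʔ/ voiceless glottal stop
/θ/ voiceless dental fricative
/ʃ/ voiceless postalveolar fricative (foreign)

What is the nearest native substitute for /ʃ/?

/s/ is closest: same manner (fricative), place distance 1 (postalveolar→alveolar), same voicing; total 1. Next closest is /z/ at distance 2.

s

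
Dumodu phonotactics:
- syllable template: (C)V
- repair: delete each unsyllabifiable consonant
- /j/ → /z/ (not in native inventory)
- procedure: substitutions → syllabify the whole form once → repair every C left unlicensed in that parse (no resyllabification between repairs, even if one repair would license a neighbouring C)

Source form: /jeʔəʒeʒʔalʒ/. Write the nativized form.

Substitution: /j/ → /z/, giving /zeʔəʒeʒʔalʒ/.
Under (C)V, the unsyllabifiable consonants are /ʒ/, /l/, /ʒ/ (no codas are permitted; onsets are limited to one consonant).
Deletion applies to /ʒ/, /l/, /ʒ/.

zeʔəʒeʔa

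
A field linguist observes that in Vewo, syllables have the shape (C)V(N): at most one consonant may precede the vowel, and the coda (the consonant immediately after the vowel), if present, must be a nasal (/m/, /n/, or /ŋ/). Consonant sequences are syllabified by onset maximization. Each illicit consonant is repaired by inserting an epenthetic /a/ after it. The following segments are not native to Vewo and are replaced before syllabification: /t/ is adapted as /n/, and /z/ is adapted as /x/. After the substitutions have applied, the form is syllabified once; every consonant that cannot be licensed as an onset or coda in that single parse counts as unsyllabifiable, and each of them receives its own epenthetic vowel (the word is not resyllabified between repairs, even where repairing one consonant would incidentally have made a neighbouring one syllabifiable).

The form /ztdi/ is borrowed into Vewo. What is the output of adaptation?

Substitution: /z/ → /x/, /t/ → /n/, giving /xndi/.
Syllabifying with onset maximization leaves /x/, /n/ stranded (only a nasal (/m/, /n/, or /ŋ/) is licensed in coda position; onsets are limited to one consonant).
Each unlicensed consonant becomes the onset of a new syllable: /x/ → /xa/, /n/ → /na/.

xanadi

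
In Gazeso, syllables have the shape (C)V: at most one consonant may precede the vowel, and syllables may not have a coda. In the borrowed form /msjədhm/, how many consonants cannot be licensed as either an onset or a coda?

Under (C)V, the unsyllabifiable consonants are /m/, /s/, /d/, /h/, /m/ (no codas are permitted; onsets are limited to one consonant).

5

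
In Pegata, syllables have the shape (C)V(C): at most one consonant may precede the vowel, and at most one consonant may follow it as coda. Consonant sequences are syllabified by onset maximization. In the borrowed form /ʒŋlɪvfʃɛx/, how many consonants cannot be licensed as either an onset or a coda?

The consonants /ʒ/, /ŋ/, /f/ cannot be parsed into a legal (C)V(C) syllable (at most one coda consonant is licensed; onsets are limited to one consonant).

3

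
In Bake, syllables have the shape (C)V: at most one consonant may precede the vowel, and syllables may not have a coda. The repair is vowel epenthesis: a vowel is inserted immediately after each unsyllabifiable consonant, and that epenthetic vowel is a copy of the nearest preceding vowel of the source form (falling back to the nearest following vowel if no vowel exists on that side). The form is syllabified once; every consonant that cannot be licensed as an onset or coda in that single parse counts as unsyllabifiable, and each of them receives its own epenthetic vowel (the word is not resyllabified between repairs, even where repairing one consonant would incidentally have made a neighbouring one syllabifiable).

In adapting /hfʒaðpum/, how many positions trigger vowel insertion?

The unsyllabifiable consonants are /h/, /f/, /ð/, /m/; each receives one epenthetic vowel.

4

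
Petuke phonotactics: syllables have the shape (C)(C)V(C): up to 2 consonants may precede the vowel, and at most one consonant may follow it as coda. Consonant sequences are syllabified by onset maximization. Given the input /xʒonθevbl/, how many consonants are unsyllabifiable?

2

Under (C)(C)V(C), the unsyllabifiable consonants are /b/, /l/ (at most one coda consonant is licensed; onsets may contain at most 2 consonants).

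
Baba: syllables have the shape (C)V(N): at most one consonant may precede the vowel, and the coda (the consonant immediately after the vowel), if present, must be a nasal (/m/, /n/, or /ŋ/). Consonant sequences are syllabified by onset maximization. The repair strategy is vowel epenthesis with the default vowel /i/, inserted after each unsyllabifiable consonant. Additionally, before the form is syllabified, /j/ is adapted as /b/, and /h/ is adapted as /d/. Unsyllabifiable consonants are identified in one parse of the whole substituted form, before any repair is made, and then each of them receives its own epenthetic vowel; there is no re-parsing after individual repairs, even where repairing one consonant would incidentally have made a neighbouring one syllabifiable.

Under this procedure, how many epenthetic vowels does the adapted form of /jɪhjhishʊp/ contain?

4

After substitution the input is /bɪdbdisdʊp/.
The unsyllabifiable consonants are /d/, /b/, /s/, /p/; each receives one epenthetic vowel.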